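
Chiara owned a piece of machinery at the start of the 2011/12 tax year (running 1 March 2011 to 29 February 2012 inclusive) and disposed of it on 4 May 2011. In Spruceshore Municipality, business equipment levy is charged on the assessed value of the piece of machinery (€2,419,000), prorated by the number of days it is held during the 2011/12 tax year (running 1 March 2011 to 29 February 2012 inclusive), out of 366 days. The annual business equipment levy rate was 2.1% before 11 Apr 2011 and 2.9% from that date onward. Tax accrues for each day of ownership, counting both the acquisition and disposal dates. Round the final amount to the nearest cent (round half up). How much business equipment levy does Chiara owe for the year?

1 Mar – 10 Apr 2011: 41 days at 2.1% → €2,419,000 × 2.1% × 41/366 = €5,690.5984
11 Apr – 4 May 2011: 24 days at 2.9% → €2,419,000 × 2.9% × 24/366 = €4,600.0656
Total = €10,290.6639

€10,290.66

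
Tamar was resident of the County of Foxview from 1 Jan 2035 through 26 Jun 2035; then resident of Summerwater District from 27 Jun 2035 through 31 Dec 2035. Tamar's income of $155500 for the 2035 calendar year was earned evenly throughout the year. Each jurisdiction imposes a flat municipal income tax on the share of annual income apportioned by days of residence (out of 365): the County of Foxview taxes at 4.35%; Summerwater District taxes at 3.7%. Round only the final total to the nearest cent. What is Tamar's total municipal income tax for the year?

The County of Foxview, 1 Jan – 26 Jun 2035: 177 days → $155500 × 4.35% × 177/365 = $3280.1979
Summerwater District, 27 Jun – 31 Dec 2035: 188 days → $155500 × 3.7% × 188/365 = $2963.4466
Total = $6243.6445

$6243.64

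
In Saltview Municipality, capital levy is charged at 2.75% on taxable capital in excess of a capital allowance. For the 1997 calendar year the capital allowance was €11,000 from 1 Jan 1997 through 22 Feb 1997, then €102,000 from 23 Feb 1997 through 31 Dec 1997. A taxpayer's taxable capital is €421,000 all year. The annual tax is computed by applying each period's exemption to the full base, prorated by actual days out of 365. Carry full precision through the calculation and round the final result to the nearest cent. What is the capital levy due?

€9,135.88

1 Jan – 22 Feb 1997: 53 days, exemption €11,000 → (€421,000 − €11,000) × 2.75% × 53/365 = €1,637.1918
23 Feb – 31 Dec 1997: 312 days, exemption €102,000 → (€421,000 − €102,000) × 2.75% × 312/365 = €7,498.6849
Total = €9,135.8767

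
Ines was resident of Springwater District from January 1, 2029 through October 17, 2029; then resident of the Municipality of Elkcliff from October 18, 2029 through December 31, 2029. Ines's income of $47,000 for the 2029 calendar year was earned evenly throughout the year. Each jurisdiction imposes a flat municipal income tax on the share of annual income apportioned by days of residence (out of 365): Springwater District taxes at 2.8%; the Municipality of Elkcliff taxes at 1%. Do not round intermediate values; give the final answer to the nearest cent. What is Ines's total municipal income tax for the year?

$1,142.16

Springwater District, January 1 – October 17, 2029: 290 days → $47,000 × 2.8% × 290/365 = $1,045.5890
The Municipality of Elkcliff, October 18 – December 31, 2029: 75 days → $47,000 × 1% × 75/365 = $96.5753
Total = $1,142.1644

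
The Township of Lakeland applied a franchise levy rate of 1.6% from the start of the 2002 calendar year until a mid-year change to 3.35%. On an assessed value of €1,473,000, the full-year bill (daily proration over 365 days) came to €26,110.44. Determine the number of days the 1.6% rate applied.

329 days

Let d = days at the first rate; then 365 − d days at the second rate.
€1,473,000 × [1.6%·d + 3.35%·(365−d)] / 365 = €26,110.44
Solving gives d = 329, so the new rate took effect on 26 November 2002.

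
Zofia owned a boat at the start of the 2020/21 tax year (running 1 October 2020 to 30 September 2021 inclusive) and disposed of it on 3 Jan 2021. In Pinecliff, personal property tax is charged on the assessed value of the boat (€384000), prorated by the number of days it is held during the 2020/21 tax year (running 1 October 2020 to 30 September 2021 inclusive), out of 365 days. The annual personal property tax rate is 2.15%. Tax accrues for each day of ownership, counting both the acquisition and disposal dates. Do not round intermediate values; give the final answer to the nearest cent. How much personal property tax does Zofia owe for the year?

Days held (1 Oct 2020 – 3 Jan 2021): 95 out of 365
Tax = €384000 × 2.15% × 95/365 = €2148.8219

€2148.82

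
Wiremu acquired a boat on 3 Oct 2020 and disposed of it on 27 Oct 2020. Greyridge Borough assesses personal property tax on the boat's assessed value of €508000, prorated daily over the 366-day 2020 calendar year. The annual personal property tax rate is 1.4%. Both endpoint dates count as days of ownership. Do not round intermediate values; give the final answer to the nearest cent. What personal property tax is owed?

Days held (3 Oct – 27 Oct 2020): 25 out of 366
Tax = €508000 × 1.4% × 25/366 = €485.7923

€485.79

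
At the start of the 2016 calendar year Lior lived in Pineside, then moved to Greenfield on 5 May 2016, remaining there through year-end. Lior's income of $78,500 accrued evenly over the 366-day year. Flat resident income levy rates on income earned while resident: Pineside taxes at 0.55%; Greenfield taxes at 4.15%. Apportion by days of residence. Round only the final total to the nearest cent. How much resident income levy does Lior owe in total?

Pineside, 1 Jan – 4 May 2016: 125 days → $78,500 × 0.55% × 125/366 = $147.4556
Greenfield, 5 May – 31 Dec 2016: 241 days → $78,500 × 4.15% × 241/366 = $2,145.1305
Total = $2,292.5861

$2,292.59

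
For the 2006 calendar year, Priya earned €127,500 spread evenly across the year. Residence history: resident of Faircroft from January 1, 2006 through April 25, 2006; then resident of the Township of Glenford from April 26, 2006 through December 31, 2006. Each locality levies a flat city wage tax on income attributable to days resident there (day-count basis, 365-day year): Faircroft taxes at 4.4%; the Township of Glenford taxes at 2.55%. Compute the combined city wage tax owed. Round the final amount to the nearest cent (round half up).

Faircroft, January 1 – April 25, 2006: 115 days → €127,500 × 4.4% × 115/365 = €1,767.5342
The Township of Glenford, April 26 – December 31, 2006: 250 days → €127,500 × 2.55% × 250/365 = €2,226.8836
Total = €3,994.4178

€3,994.42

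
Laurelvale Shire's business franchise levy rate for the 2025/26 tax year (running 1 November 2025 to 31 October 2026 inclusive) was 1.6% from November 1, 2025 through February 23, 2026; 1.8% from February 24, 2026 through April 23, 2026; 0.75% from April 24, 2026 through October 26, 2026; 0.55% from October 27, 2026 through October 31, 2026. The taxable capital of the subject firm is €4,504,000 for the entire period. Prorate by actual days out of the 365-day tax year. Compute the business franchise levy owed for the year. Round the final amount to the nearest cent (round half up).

November 1, 2025 – February 23, 2026: 115 days at 1.6% → €4,504,000 × 1.6% × 115/365 = €22,705.0959
February 24 – April 23, 2026: 59 days at 1.8% → €4,504,000 × 1.8% × 59/365 = €13,104.7890
April 24 – October 26, 2026: 186 days at 0.75% → €4,504,000 × 0.75% × 186/365 = €17,213.9178
October 27 – October 31, 2026: 5 days at 0.55% → €4,504,000 × 0.55% × 5/365 = €339.3425
Total = €53,363.1452

€53,363.15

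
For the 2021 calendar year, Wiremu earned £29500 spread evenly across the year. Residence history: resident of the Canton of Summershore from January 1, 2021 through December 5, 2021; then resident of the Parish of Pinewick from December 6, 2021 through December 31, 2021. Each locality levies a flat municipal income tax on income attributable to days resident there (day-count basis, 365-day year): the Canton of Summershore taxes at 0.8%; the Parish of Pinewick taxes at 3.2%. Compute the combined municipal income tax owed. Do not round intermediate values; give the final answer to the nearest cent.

£286.43

The Canton of Summershore, January 1 – December 5, 2021: 339 days → £29500 × 0.8% × 339/365 = £219.1890
The Parish of Pinewick, December 6 – December 31, 2021: 26 days → £29500 × 3.2% × 26/365 = £67.2438
Total = £286.4329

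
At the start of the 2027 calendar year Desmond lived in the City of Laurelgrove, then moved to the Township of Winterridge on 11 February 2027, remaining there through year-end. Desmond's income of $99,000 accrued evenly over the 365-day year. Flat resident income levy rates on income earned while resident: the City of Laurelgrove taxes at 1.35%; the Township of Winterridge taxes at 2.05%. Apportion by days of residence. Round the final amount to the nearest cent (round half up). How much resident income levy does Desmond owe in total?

$1,951.66

The City of Laurelgrove, 1 January – 10 February 2027: 41 days → $99,000 × 1.35% × 41/365 = $150.1274
The Township of Winterridge, 11 February – 31 December 2027: 324 days → $99,000 × 2.05% × 324/365 = $1,801.5288
Total = $1,951.6562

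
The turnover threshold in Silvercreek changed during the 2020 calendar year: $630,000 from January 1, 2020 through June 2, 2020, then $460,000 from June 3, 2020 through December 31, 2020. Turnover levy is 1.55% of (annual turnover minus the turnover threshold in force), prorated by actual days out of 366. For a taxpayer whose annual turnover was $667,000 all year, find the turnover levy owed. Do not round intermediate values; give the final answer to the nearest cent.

$2,099.78

January 1 – June 2, 2020: 154 days, exemption $630,000 → ($667,000 − $630,000) × 1.55% × 154/366 = $241.3087
June 3 – December 31, 2020: 212 days, exemption $460,000 → ($667,000 − $460,000) × 1.55% × 212/366 = $1,858.4754
Total = $2,099.7842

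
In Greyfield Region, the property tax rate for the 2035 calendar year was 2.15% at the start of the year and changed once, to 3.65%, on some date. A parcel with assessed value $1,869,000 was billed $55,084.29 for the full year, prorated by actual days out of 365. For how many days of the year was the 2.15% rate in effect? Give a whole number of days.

Let d = days at the first rate; then 365 − d days at the second rate.
$1,869,000 × [2.15%·d + 3.65%·(365−d)] / 365 = $55,084.29
Solving gives d = 171, so the new rate took effect on 21 June 2035.

171 days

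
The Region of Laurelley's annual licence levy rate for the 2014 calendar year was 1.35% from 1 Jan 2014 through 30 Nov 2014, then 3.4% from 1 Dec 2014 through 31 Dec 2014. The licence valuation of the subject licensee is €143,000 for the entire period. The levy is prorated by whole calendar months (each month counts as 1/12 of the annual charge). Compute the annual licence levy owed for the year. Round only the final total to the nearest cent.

1 Jan – 30 Nov 2014: 11 months at 1.35% → €143,000 × 1.35% × 11/12 = €1,769.6250
1 Dec – 31 Dec 2014: 1 month at 3.4% → €143,000 × 3.4% × 1/12 = €405.1667
Total = €2,174.7917

€2,174.79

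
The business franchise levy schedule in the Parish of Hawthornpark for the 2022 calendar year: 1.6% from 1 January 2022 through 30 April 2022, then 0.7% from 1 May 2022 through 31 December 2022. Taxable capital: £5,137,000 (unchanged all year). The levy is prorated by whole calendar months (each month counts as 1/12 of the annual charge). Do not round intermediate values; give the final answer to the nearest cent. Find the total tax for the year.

1 January – 30 April 2022: 4 months at 1.6% → £5,137,000 × 1.6% × 4/12 = £27,397.3333
1 May – 31 December 2022: 8 months at 0.7% → £5,137,000 × 0.7% × 8/12 = £23,972.6667
Total = £51,370.0000

£51,370.00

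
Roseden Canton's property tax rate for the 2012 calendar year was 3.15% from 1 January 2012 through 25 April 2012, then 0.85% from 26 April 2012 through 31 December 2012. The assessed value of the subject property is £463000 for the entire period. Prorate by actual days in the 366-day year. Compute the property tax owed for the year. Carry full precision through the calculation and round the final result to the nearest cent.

£7310.59

1 January – 25 April 2012: 116 days at 3.15% → £463000 × 3.15% × 116/366 = £4622.4098
26 April – 31 December 2012: 250 days at 0.85% → £463000 × 0.85% × 250/366 = £2688.1831
Total = £7310.5929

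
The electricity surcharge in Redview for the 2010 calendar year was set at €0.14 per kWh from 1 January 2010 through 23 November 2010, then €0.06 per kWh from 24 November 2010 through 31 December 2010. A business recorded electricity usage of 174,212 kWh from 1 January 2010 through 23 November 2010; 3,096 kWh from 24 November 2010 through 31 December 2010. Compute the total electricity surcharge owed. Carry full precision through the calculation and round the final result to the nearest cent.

1 January – 23 November 2010: 174,212 kWh at €0.14/kWh → €24389.68
24 November – 31 December 2010: 3,096 kWh at €0.06/kWh → €185.76

€24575.44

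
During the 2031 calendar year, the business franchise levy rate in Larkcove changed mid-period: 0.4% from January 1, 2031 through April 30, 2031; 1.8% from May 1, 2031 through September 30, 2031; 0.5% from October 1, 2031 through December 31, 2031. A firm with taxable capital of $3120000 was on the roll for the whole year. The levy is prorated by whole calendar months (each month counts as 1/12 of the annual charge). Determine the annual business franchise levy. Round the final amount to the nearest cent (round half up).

$31460.00

January 1 – April 30, 2031: 4 months at 0.4% → $3120000 × 0.4% × 4/12 = $4160.0000
May 1 – September 30, 2031: 5 months at 1.8% → $3120000 × 1.8% × 5/12 = $23400.0000
October 1 – December 31, 2031: 3 months at 0.5% → $3120000 × 0.5% × 3/12 = $3900.0000
Total = $31460.0000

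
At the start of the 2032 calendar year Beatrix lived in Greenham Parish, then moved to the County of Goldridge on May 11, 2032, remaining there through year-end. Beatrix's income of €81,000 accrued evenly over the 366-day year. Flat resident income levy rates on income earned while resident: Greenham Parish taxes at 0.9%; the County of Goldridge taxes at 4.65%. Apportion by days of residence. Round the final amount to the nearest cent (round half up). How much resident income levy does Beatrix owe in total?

€2,679.31

Greenham Parish, January 1 – May 10, 2032: 131 days → €81,000 × 0.9% × 131/366 = €260.9262
The County of Goldridge, May 11 – December 31, 2032: 235 days → €81,000 × 4.65% × 235/366 = €2,418.3811
Total = €2,679.3074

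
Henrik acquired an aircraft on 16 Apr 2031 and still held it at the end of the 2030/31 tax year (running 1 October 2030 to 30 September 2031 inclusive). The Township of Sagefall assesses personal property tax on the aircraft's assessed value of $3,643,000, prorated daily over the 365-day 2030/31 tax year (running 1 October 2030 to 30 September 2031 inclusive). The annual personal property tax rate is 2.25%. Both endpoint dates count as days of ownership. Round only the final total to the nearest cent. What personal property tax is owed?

$37,727.51

Days held (16 Apr – 30 Sep 2031): 168 out of 365
Tax = $3,643,000 × 2.25% × 168/365 = $37,727.5068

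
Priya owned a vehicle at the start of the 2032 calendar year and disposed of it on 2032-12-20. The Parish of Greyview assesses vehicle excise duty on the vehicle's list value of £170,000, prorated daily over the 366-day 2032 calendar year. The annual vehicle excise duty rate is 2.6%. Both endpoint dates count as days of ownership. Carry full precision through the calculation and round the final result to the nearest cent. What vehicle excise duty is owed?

Days held (2032-01-01 to 2032-12-20): 355 out of 366
Tax = £170,000 × 2.6% × 355/366 = £4,287.1585

£4,287.16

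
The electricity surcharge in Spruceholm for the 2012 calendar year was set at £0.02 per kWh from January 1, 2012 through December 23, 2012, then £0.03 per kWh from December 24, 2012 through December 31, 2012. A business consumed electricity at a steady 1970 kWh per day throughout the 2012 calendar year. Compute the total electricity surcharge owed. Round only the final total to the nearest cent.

£14578.00

January 1 – December 23, 2012: 358 days × 1970 kWh/day = 705,260 kWh at £0.02/kWh → £14105.20
December 24 – December 31, 2012: 8 days × 1970 kWh/day = 15,760 kWh at £0.03/kWh → £472.80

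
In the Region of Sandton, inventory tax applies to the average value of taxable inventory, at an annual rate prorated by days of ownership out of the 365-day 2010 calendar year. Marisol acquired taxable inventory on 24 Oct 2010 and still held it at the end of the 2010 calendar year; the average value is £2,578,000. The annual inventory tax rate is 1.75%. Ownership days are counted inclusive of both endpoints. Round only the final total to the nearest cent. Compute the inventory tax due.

£8,528.59

Days held (24 Oct – 31 Dec 2010): 69 out of 365
Tax = £2,578,000 × 1.75% × 69/365 = £8,528.5890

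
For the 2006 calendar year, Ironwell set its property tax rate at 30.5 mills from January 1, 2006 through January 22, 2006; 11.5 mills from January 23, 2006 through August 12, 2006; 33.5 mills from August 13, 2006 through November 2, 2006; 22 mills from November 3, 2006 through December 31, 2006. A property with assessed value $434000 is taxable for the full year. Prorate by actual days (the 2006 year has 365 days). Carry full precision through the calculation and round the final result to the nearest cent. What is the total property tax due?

$8369.66

January 1 – January 22, 2006: 22 days at 30.5 mills → $434000 × 3.05% × 22/365 = $797.8466
January 23 – August 12, 2006: 202 days at 11.5 mills → $434000 × 1.15% × 202/365 = $2762.1425
August 13 – November 2, 2006: 82 days at 33.5 mills → $434000 × 3.35% × 82/365 = $3266.2959
November 3 – December 31, 2006: 59 days at 22 mills → $434000 × 2.2% × 59/365 = $1543.3753
Total = $8369.6603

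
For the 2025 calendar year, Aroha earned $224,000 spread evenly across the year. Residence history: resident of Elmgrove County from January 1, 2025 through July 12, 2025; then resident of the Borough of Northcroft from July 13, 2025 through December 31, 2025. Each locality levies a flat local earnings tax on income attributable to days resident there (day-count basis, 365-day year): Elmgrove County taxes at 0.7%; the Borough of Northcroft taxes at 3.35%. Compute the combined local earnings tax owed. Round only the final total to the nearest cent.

Elmgrove County, January 1 – July 12, 2025: 193 days → $224,000 × 0.7% × 193/365 = $829.1068
The Borough of Northcroft, July 13 – December 31, 2025: 172 days → $224,000 × 3.35% × 172/365 = $3,536.1315
Total = $4,365.2384

$4,365.24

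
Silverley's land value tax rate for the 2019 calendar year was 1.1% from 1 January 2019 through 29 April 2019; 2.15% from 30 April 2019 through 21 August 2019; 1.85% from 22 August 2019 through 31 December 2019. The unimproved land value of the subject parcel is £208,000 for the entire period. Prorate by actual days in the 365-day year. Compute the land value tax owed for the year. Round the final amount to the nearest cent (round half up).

1 January – 29 April 2019: 119 days at 1.1% → £208,000 × 1.1% × 119/365 = £745.9507
30 April – 21 August 2019: 114 days at 2.15% → £208,000 × 2.15% × 114/365 = £1,396.7342
22 August – 31 December 2019: 132 days at 1.85% → £208,000 × 1.85% × 132/365 = £1,391.6055
Total = £3,534.2904

£3,534.29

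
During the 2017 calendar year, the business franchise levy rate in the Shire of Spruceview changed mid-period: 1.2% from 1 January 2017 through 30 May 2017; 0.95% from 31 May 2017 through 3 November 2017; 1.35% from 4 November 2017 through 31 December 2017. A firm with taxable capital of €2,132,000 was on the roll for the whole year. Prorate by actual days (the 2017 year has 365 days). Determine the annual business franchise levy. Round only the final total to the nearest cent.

1 January – 30 May 2017: 150 days at 1.2% → €2,132,000 × 1.2% × 150/365 = €10,513.9726
31 May – 3 November 2017: 157 days at 0.95% → €2,132,000 × 0.95% × 157/365 = €8,711.9945
4 November – 31 December 2017: 58 days at 1.35% → €2,132,000 × 1.35% × 58/365 = €4,573.5781
Total = €23,799.5452

€23,799.55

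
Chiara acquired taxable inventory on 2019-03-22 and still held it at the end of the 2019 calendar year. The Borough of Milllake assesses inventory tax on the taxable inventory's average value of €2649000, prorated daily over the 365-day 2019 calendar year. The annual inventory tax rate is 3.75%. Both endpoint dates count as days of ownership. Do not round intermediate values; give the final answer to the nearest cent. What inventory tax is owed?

Days held (2019-03-22 to 2019-12-31): 285 out of 365
Tax = €2649000 × 3.75% × 285/365 = €77564.8973

€77564.90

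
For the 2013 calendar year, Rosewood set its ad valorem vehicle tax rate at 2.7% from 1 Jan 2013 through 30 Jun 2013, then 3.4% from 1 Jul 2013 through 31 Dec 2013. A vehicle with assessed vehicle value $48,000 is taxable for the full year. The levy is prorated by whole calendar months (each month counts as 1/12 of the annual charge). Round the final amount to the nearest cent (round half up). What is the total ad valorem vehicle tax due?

$1,464.00

1 Jan – 30 Jun 2013: 6 months at 2.7% → $48,000 × 2.7% × 6/12 = $648.0000
1 Jul – 31 Dec 2013: 6 months at 3.4% → $48,000 × 3.4% × 6/12 = $816.0000
Total = $1,464.0000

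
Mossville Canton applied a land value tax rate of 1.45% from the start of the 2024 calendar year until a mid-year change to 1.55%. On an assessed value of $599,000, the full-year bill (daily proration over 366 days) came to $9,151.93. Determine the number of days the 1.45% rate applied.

Let d = days at the first rate; then 366 − d days at the second rate.
$599,000 × [1.45%·d + 1.55%·(366−d)] / 366 = $9,151.93
Solving gives d = 81, so the new rate took effect on 22 Mar 2024.

81 days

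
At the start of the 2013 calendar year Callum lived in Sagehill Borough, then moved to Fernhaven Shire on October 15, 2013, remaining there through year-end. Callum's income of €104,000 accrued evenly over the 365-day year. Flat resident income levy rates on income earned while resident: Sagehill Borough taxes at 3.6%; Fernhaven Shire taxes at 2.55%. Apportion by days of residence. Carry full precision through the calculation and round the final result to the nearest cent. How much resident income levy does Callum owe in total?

€3,510.64

Sagehill Borough, January 1 – October 14, 2013: 287 days → €104,000 × 3.6% × 287/365 = €2,943.9123
Fernhaven Shire, October 15 – December 31, 2013: 78 days → €104,000 × 2.55% × 78/365 = €566.7288
Total = €3,510.6411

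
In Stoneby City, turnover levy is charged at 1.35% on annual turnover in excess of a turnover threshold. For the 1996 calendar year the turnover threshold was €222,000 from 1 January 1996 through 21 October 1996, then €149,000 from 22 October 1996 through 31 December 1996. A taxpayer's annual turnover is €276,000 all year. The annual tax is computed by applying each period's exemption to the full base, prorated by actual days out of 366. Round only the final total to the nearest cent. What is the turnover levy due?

€920.18

1 January – 21 October 1996: 295 days, exemption €222,000 → (€276,000 − €222,000) × 1.35% × 295/366 = €587.5820
22 October – 31 December 1996: 71 days, exemption €149,000 → (€276,000 − €149,000) × 1.35% × 71/366 = €332.5943
Total = €920.1762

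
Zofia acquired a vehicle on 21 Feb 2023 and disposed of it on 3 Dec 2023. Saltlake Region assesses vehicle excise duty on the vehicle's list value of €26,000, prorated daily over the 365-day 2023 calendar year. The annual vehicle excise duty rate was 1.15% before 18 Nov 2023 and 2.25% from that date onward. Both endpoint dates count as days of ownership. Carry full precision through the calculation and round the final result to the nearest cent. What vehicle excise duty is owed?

21 Feb – 17 Nov 2023: 270 days at 1.15% → €26,000 × 1.15% × 270/365 = €221.1781
18 Nov – 3 Dec 2023: 16 days at 2.25% → €26,000 × 2.25% × 16/365 = €25.6438
Total = €246.8219

€246.82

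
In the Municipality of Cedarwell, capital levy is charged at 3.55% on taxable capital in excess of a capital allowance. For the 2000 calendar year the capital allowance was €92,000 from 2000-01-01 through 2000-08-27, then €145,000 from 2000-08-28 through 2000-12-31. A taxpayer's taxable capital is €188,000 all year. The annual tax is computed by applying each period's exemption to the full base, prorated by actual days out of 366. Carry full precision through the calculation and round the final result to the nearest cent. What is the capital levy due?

2000-01-01 to 2000-08-27: 240 days, exemption €92,000 → (€188,000 − €92,000) × 3.55% × 240/366 = €2,234.7541
2000-08-28 to 2000-12-31: 126 days, exemption €145,000 → (€188,000 − €145,000) × 3.55% × 126/366 = €525.5164
Total = €2,760.2705

€2,760.27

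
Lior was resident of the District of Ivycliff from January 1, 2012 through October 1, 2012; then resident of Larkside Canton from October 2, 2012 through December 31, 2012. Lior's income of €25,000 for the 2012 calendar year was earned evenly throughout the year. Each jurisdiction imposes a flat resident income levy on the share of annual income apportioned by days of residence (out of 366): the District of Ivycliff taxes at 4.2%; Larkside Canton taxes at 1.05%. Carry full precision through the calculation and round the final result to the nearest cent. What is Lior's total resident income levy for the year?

€854.20

The District of Ivycliff, January 1 – October 1, 2012: 275 days → €25,000 × 4.2% × 275/366 = €788.9344
Larkside Canton, October 2 – December 31, 2012: 91 days → €25,000 × 1.05% × 91/366 = €65.2664
Total = €854.2008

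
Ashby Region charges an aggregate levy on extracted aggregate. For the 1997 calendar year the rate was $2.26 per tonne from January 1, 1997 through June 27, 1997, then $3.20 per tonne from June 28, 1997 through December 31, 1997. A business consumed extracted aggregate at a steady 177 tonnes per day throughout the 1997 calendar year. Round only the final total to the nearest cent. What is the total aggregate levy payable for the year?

$177,120.36

January 1 – June 27, 1997: 178 days × 177 tonnes/day = 31,506 tonnes at $2.26/tonne → $71,203.56
June 28 – December 31, 1997: 187 days × 177 tonnes/day = 33,099 tonnes at $3.20/tonne → $105,916.80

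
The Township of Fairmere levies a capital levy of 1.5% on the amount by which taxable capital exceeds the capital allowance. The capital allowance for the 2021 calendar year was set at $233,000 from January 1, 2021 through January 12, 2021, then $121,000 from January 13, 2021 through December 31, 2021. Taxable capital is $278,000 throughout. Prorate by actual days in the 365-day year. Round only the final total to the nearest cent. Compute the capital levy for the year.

$2,299.77

January 1 – January 12, 2021: 12 days, exemption $233,000 → ($278,000 − $233,000) × 1.5% × 12/365 = $22.1918
January 13 – December 31, 2021: 353 days, exemption $121,000 → ($278,000 − $121,000) × 1.5% × 353/365 = $2,277.5753
Total = $2,299.7671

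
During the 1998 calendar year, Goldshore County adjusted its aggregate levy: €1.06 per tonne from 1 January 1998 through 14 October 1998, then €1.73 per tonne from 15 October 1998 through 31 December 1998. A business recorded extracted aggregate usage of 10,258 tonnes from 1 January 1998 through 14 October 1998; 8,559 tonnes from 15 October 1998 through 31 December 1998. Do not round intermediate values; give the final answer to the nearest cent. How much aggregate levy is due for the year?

1 January – 14 October 1998: 10,258 tonnes at €1.06/tonne → €10873.48
15 October – 31 December 1998: 8,559 tonnes at €1.73/tonne → €14807.07

€25680.55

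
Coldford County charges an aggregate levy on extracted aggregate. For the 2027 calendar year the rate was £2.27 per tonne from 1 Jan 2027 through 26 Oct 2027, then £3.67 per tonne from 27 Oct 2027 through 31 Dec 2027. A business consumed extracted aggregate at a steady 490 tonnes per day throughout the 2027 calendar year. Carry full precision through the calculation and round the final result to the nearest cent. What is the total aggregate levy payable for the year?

1 Jan – 26 Oct 2027: 299 days × 490 tonnes/day = 146,510 tonnes at £2.27/tonne → £332577.70
27 Oct – 31 Dec 2027: 66 days × 490 tonnes/day = 32,340 tonnes at £3.67/tonne → £118687.80

£451265.50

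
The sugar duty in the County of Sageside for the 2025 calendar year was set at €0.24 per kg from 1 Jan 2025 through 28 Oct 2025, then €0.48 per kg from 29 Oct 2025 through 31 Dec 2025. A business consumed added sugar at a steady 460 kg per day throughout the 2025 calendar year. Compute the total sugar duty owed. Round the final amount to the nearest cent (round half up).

1 Jan – 28 Oct 2025: 301 days × 460 kg/day = 138,460 kg at €0.24/kg → €33,230.40
29 Oct – 31 Dec 2025: 64 days × 460 kg/day = 29,440 kg at €0.48/kg → €14,131.20

€47,361.60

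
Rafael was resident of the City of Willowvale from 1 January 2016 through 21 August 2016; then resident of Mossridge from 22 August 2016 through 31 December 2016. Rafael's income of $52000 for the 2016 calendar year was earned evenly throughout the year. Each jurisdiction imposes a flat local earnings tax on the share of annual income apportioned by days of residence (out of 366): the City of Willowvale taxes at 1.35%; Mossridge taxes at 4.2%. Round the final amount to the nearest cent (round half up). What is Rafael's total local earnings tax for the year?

$1236.49

The City of Willowvale, 1 January – 21 August 2016: 234 days → $52000 × 1.35% × 234/366 = $448.8197
Mossridge, 22 August – 31 December 2016: 132 days → $52000 × 4.2% × 132/366 = $787.6721
Total = $1236.4918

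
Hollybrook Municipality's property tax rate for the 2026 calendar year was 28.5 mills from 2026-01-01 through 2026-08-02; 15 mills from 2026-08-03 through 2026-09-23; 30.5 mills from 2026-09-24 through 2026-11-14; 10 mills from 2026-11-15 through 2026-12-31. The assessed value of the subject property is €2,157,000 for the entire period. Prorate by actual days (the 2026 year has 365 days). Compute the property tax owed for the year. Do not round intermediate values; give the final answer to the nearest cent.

€52,802.18

2026-01-01 to 2026-08-02: 214 days at 28.5 mills → €2,157,000 × 2.85% × 214/365 = €36,042.5836
2026-08-03 to 2026-09-23: 52 days at 15 mills → €2,157,000 × 1.5% × 52/365 = €4,609.4795
2026-09-24 to 2026-11-14: 52 days at 30.5 mills → €2,157,000 × 3.05% × 52/365 = €9,372.6082
2026-11-15 to 2026-12-31: 47 days at 10 mills → €2,157,000 × 1% × 47/365 = €2,777.5068
Total = €52,802.1781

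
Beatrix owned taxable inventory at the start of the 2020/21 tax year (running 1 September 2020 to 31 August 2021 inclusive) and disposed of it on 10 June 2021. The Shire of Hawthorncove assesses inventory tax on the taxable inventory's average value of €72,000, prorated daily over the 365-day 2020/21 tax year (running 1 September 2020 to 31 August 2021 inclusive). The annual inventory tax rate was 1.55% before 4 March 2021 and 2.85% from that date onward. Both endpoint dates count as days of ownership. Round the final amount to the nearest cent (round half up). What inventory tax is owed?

€1,119.16

1 September 2020 – 3 March 2021: 184 days at 1.55% → €72,000 × 1.55% × 184/365 = €562.5863
4 March – 10 June 2021: 99 days at 2.85% → €72,000 × 2.85% × 99/365 = €556.5699
Total = €1,119.1562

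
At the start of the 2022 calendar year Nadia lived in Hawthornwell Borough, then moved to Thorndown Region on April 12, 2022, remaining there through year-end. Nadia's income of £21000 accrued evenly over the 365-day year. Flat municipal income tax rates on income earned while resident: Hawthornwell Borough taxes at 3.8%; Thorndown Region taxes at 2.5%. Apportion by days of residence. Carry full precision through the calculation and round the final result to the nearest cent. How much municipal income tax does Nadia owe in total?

£600.54

Hawthornwell Borough, January 1 – April 11, 2022: 101 days → £21000 × 3.8% × 101/365 = £220.8164
Thorndown Region, April 12 – December 31, 2022: 264 days → £21000 × 2.5% × 264/365 = £379.7260
Total = £600.5425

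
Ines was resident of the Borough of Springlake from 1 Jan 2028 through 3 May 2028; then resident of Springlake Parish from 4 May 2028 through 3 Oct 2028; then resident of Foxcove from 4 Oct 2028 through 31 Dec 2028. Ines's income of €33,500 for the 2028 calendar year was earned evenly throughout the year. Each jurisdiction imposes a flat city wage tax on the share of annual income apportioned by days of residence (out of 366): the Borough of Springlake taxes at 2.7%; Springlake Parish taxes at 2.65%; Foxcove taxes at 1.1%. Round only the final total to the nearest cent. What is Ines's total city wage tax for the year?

The Borough of Springlake, 1 Jan – 3 May 2028: 124 days → €33,500 × 2.7% × 124/366 = €306.4426
Springlake Parish, 4 May – 3 Oct 2028: 153 days → €33,500 × 2.65% × 153/366 = €371.1086
Foxcove, 4 Oct – 31 Dec 2028: 89 days → €33,500 × 1.1% × 89/366 = €89.6079
Total = €767.1592

€767.16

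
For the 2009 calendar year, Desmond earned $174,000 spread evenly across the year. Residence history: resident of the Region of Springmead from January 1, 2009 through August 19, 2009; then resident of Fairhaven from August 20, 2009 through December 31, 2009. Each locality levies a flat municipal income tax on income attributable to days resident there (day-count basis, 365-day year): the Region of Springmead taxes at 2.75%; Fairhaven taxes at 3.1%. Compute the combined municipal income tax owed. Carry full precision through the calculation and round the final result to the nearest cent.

$5,008.58

The Region of Springmead, January 1 – August 19, 2009: 231 days → $174,000 × 2.75% × 231/365 = $3,028.3151
Fairhaven, August 20 – December 31, 2009: 134 days → $174,000 × 3.1% × 134/365 = $1,980.2630
Total = $5,008.5781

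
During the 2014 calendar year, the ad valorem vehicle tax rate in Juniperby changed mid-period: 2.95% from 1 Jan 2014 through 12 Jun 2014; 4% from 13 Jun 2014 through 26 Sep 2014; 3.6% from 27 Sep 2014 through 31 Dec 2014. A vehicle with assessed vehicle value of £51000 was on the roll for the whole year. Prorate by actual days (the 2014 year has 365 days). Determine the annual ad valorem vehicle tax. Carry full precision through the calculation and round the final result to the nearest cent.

1 Jan – 12 Jun 2014: 163 days at 2.95% → £51000 × 2.95% × 163/365 = £671.8726
13 Jun – 26 Sep 2014: 106 days at 4% → £51000 × 4% × 106/365 = £592.4384
27 Sep – 31 Dec 2014: 96 days at 3.6% → £51000 × 3.6% × 96/365 = £482.8932
Total = £1747.2041

£1747.20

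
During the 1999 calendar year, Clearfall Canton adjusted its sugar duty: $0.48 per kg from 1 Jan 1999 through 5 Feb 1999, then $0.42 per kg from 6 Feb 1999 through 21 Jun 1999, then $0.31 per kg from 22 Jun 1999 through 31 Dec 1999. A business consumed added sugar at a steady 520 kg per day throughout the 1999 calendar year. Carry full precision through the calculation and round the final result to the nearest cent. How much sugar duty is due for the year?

$69799.60

1 Jan – 5 Feb 1999: 36 days × 520 kg/day = 18,720 kg at $0.48/kg → $8985.60
6 Feb – 21 Jun 1999: 136 days × 520 kg/day = 70,720 kg at $0.42/kg → $29702.40
22 Jun – 31 Dec 1999: 193 days × 520 kg/day = 100,360 kg at $0.31/kg → $31111.60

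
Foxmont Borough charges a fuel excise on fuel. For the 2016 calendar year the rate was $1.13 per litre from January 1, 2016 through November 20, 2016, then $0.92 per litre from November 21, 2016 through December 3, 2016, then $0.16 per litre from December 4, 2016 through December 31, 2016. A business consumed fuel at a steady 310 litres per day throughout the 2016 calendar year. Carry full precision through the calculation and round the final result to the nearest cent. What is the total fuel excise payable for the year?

$118,943.90

January 1 – November 20, 2016: 325 days × 310 litres/day = 100,750 litres at $1.13/litre → $113,847.50
November 21 – December 3, 2016: 13 days × 310 litres/day = 4,030 litres at $0.92/litre → $3,707.60
December 4 – December 31, 2016: 28 days × 310 litres/day = 8,680 litres at $0.16/litre → $1,388.80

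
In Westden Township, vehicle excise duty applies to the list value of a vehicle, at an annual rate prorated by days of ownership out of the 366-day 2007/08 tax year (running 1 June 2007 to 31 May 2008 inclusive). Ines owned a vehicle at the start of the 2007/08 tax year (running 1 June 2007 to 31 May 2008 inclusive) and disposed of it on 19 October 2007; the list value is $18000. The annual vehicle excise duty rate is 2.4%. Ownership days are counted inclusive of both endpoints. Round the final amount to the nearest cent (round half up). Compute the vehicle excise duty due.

Days held (1 June – 19 October 2007): 141 out of 366
Tax = $18000 × 2.4% × 141/366 = $166.4262

$166.43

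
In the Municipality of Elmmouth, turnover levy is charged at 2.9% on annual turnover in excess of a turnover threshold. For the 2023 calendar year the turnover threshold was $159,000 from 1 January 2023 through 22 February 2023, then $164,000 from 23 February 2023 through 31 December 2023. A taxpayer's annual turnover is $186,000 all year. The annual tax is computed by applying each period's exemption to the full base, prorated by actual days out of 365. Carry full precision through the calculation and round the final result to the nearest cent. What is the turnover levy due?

1 January – 22 February 2023: 53 days, exemption $159,000 → ($186,000 − $159,000) × 2.9% × 53/365 = $113.6959
23 February – 31 December 2023: 312 days, exemption $164,000 → ($186,000 − $164,000) × 2.9% × 312/365 = $545.3589
Total = $659.0548

$659.05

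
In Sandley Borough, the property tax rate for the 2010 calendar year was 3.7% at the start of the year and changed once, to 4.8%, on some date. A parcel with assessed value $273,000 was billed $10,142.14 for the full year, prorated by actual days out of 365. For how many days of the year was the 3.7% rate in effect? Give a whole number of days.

Let d = days at the first rate; then 365 − d days at the second rate.
$273,000 × [3.7%·d + 4.8%·(365−d)] / 365 = $10,142.14
Solving gives d = 360, so the new rate took effect on December 27, 2010.

360 days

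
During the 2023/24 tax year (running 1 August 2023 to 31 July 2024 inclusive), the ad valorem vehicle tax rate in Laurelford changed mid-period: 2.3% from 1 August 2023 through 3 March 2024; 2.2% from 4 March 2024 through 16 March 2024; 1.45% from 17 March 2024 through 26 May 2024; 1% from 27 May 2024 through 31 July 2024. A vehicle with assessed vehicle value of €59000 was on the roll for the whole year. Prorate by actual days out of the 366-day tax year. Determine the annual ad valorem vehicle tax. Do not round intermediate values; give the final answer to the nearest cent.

€1119.31

1 August 2023 – 3 March 2024: 216 days at 2.3% → €59000 × 2.3% × 216/366 = €800.8525
4 March – 16 March 2024: 13 days at 2.2% → €59000 × 2.2% × 13/366 = €46.1038
17 March – 26 May 2024: 71 days at 1.45% → €59000 × 1.45% × 71/366 = €165.9577
27 May – 31 July 2024: 66 days at 1% → €59000 × 1% × 66/366 = €106.3934
Total = €1119.3074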